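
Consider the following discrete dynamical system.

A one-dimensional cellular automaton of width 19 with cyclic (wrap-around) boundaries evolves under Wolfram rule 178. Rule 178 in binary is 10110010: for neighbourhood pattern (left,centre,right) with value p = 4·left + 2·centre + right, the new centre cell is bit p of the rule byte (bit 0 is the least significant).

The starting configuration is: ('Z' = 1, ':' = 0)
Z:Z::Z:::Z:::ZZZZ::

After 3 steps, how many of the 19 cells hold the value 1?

11

gen 0: Z:Z::Z:::Z:::ZZZZ::
gen 1: :Z:ZZ:Z:Z:Z:Z:ZZ:ZZ
gen 2: Z:Z::Z:Z:Z:Z:Z::Z::
gen 3: :Z:ZZ:Z:Z:Z:Z:ZZ:ZZ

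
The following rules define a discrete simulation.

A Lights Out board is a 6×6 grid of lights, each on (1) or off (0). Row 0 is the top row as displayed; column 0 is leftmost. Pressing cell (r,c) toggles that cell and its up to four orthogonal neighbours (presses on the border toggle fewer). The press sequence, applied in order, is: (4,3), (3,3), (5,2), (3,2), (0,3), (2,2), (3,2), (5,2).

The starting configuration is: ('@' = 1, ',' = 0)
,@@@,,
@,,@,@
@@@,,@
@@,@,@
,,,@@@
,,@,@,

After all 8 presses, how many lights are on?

18

step 0: ,@@@,,
@,,@,@
@@@,,@
@@,@,@
,,,@@@
,,@,@,
step 1: ,@@@,,
@,,@,@
@@@,,@
@@,,,@
,,@,,@
,,@@@,
step 2: ,@@@,,
@,,@,@
@@@@,@
@@@@@@
,,@@,@
,,@@@,
step 3: ,@@@,,
@,,@,@
@@@@,@
@@@@@@
,,,@,@
,@,,@,
step 4: ,@@@,,
@,,@,@
@@,@,@
@,,,@@
,,@@,@
,@,,@,
step 5: ,@,,@,
@,,,,@
@@,@,@
@,,,@@
,,@@,@
,@,,@,
step 6: ,@,,@,
@,@,,@
@,@,,@
@,@,@@
,,@@,@
,@,,@,
step 7: ,@,,@,
@,@,,@
@,,,,@
@@,@@@
,,,@,@
,@,,@,
step 8: ,@,,@,
@,@,,@
@,,,,@
@@,@@@
,,@@,@
,,@@@,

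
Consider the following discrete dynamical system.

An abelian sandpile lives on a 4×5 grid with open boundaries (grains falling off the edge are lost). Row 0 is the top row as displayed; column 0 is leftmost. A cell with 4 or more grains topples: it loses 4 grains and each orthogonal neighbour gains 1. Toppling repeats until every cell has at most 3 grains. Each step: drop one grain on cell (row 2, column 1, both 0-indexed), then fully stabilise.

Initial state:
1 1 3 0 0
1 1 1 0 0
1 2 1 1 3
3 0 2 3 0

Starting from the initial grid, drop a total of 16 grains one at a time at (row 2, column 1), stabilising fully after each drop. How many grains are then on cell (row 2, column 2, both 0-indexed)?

3

k=0  1 1 3 0 0
1 1 1 0 0
1 2 1 1 3
3 0 2 3 0
k=1  1 1 3 0 0
1 1 1 0 0
1 3 1 1 3
3 0 2 3 0
k=2  1 1 3 0 0
1 2 1 0 0
2 0 2 1 3
3 1 2 3 0
k=3  1 1 3 0 0
1 2 1 0 0
2 1 2 1 3
3 1 2 3 0
k=4  1 1 3 0 0
1 2 1 0 0
2 2 2 1 3
3 1 2 3 0
k=5  1 1 3 0 0
1 2 1 0 0
2 3 2 1 3
3 1 2 3 0
k=6  1 1 3 0 0
1 3 1 0 0
3 0 3 1 3
3 2 2 3 0
k=7  1 1 3 0 0
1 3 1 0 0
3 1 3 1 3
3 2 2 3 0
k=8  1 1 3 0 0
1 3 1 0 0
3 2 3 1 3
3 2 2 3 0
k=9  1 1 3 0 0
1 3 1 0 0
3 3 3 1 3
3 2 2 3 0
k=10  1 2 3 0 0
3 1 3 0 0
2 0 2 3 3
1 2 1 0 1
k=11  1 2 3 0 0
3 1 3 0 0
2 1 2 3 3
1 2 1 0 1
k=12  1 2 3 0 0
3 1 3 0 0
2 2 2 3 3
1 2 1 0 1
k=13  1 2 3 0 0
3 1 3 0 0
2 3 2 3 3
1 2 1 0 1
k=14  1 2 3 0 0
3 2 3 0 0
3 0 3 3 3
1 3 1 0 1
k=15  1 2 3 0 0
3 2 3 0 0
3 1 3 3 3
1 3 1 0 1
k=16  1 2 3 0 0
3 2 3 0 0
3 2 3 3 3
1 3 1 0 1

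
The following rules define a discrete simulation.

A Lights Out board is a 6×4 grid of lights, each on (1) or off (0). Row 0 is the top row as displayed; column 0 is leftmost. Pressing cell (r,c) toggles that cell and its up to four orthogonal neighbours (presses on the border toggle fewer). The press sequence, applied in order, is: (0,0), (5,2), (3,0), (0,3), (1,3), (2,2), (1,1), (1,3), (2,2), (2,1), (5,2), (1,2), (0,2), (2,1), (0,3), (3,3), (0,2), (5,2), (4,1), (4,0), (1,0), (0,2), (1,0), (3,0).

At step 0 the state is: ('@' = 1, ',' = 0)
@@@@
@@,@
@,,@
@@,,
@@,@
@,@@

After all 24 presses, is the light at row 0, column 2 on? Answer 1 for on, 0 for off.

step 0: @@@@
@@,@
@,,@
@@,,
@@,@
@,@@
step 1: ,,@@
,@,@
@,,@
@@,,
@@,@
@,@@
step 2: ,,@@
,@,@
@,,@
@@,,
@@@@
@@,,
step 3: ,,@@
,@,@
,,,@
,,,,
,@@@
@@,,
step 4: ,,,,
,@,,
,,,@
,,,,
,@@@
@@,,
step 5: ,,,@
,@@@
,,,,
,,,,
,@@@
@@,,
step 6: ,,,@
,@,@
,@@@
,,@,
,@@@
@@,,
step 7: ,@,@
@,@@
,,@@
,,@,
,@@@
@@,,
step 8: ,@,,
@,,,
,,@,
,,@,
,@@@
@@,,
step 9: ,@,,
@,@,
,@,@
,,,,
,@@@
@@,,
step 10: ,@,,
@@@,
@,@@
,@,,
,@@@
@@,,
step 11: ,@,,
@@@,
@,@@
,@,,
,@,@
@,@@
step 12: ,@@,
@,,@
@,,@
,@,,
,@,@
@,@@
step 13: ,,,@
@,@@
@,,@
,@,,
,@,@
@,@@
step 14: ,,,@
@@@@
,@@@
,,,,
,@,@
@,@@
step 15: ,,@,
@@@,
,@@@
,,,,
,@,@
@,@@
step 16: ,,@,
@@@,
,@@,
,,@@
,@,,
@,@@
step 17: ,@,@
@@,,
,@@,
,,@@
,@,,
@,@@
step 18: ,@,@
@@,,
,@@,
,,@@
,@@,
@@,,
step 19: ,@,@
@@,,
,@@,
,@@@
@,,,
@,,,
step 20: ,@,@
@@,,
,@@,
@@@@
,@,,
,,,,
step 21: @@,@
,,,,
@@@,
@@@@
,@,,
,,,,
step 22: @,@,
,,@,
@@@,
@@@@
,@,,
,,,,
step 23: ,,@,
@@@,
,@@,
@@@@
,@,,
,,,,
step 24: ,,@,
@@@,
@@@,
,,@@
@@,,
,,,,

1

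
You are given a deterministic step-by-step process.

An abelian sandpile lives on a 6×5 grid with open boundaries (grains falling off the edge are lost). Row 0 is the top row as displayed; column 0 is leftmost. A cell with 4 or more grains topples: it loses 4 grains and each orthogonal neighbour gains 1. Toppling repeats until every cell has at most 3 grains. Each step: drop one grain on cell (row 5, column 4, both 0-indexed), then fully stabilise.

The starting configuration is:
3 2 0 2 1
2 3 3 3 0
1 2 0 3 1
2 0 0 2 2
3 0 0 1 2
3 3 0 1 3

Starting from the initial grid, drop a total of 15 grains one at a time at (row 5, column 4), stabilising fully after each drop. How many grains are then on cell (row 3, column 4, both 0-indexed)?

3

[0] 3 2 0 2 1
2 3 3 3 0
1 2 0 3 1
2 0 0 2 2
3 0 0 1 2
3 3 0 1 3
[1] 3 2 0 2 1
2 3 3 3 0
1 2 0 3 1
2 0 0 2 2
3 0 0 1 3
3 3 0 2 0
[2] 3 2 0 2 1
2 3 3 3 0
1 2 0 3 1
2 0 0 2 2
3 0 0 1 3
3 3 0 2 1
[3] 3 2 0 2 1
2 3 3 3 0
1 2 0 3 1
2 0 0 2 2
3 0 0 1 3
3 3 0 2 2
[4] 3 2 0 2 1
2 3 3 3 0
1 2 0 3 1
2 0 0 2 2
3 0 0 1 3
3 3 0 2 3
[5] 3 2 0 2 1
2 3 3 3 0
1 2 0 3 1
2 0 0 2 3
3 0 0 2 0
3 3 0 3 1
[6] 3 2 0 2 1
2 3 3 3 0
1 2 0 3 1
2 0 0 2 3
3 0 0 2 0
3 3 0 3 2
[7] 3 2 0 2 1
2 3 3 3 0
1 2 0 3 1
2 0 0 2 3
3 0 0 2 0
3 3 0 3 3
[8] 3 2 0 2 1
2 3 3 3 0
1 2 0 3 1
2 0 0 2 3
3 0 0 3 1
3 3 1 0 1
[9] 3 2 0 2 1
2 3 3 3 0
1 2 0 3 1
2 0 0 2 3
3 0 0 3 1
3 3 1 0 2
[10] 3 2 0 2 1
2 3 3 3 0
1 2 0 3 1
2 0 0 2 3
3 0 0 3 1
3 3 1 0 3
[11] 3 2 0 2 1
2 3 3 3 0
1 2 0 3 1
2 0 0 2 3
3 0 0 3 2
3 3 1 1 0
[12] 3 2 0 2 1
2 3 3 3 0
1 2 0 3 1
2 0 0 2 3
3 0 0 3 2
3 3 1 1 1
[13] 3 2 0 2 1
2 3 3 3 0
1 2 0 3 1
2 0 0 2 3
3 0 0 3 2
3 3 1 1 2
[14] 3 2 0 2 1
2 3 3 3 0
1 2 0 3 1
2 0 0 2 3
3 0 0 3 2
3 3 1 1 3
[15] 3 2 0 2 1
2 3 3 3 0
1 2 0 3 1
2 0 0 2 3
3 0 0 3 3
3 3 1 2 0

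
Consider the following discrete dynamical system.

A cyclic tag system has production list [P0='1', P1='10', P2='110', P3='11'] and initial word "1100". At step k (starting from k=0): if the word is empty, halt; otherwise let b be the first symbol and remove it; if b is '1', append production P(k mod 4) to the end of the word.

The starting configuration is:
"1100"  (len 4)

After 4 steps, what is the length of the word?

0) "1100"  (len 4)
1) "1001"  (len 4)
2) "00110"  (len 5)
3) "0110"  (len 4)
4) "110"  (len 3)

3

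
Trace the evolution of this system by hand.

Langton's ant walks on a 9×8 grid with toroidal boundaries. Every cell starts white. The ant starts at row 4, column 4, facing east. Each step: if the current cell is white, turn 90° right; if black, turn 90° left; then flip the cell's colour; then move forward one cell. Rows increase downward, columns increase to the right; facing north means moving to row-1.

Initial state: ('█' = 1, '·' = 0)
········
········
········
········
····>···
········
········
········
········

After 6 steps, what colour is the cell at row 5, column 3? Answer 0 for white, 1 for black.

t=0: ········
········
········
········
····>···
········
········
········
········
t=1: ········
········
········
········
····█···
····v···
········
········
········
t=2: ········
········
········
········
····█···
···<█···
········
········
········
t=3: ········
········
········
········
···^█···
···██···
········
········
········
t=4: ········
········
········
········
···█>···
···██···
········
········
········
t=5: ········
········
········
····^···
···█····
···██···
········
········
········
t=6: ········
········
········
····█>··
···█····
···██···
········
········
········

1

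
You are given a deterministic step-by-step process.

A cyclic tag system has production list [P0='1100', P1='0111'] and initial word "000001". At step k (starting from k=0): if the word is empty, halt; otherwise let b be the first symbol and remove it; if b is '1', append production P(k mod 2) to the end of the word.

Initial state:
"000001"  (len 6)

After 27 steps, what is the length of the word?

43

step 0: "000001"  (len 6)
step 1: "00001"  (len 5)
step 2: "0001"  (len 4)
step 3: "001"  (len 3)
step 4: "01"  (len 2)
step 5: "1"  (len 1)
step 6: "0111"  (len 4)
step 7: "111"  (len 3)
step 8: "110111"  (len 6)
step 9: "101111100"  (len 9)
step 10: "011111000111"  (len 12)
step 11: "11111000111"  (len 11)
step 12: "11110001110111"  (len 14)
step 13: "11100011101111100"  (len 17)
step 14: "11000111011111000111"  (len 20)
step 15: "10001110111110001111100"  (len 23)
step 16: "00011101111100011111000111"  (len 26)
step 17: "0011101111100011111000111"  (len 25)
step 18: "011101111100011111000111"  (len 24)
step 19: "11101111100011111000111"  (len 23)
step 20: "11011111000111110001110111"  (len 26)
step 21: "10111110001111100011101111100"  (len 29)
step 22: "01111100011111000111011111000111"  (len 32)
step 23: "1111100011111000111011111000111"  (len 31)
step 24: "1111000111110001110111110001110111"  (len 34)
step 25: "1110001111100011101111100011101111100"  (len 37)
step 26: "1100011111000111011111000111011111000111"  (len 40)
step 27: "1000111110001110111110001110111110001111100"  (len 43)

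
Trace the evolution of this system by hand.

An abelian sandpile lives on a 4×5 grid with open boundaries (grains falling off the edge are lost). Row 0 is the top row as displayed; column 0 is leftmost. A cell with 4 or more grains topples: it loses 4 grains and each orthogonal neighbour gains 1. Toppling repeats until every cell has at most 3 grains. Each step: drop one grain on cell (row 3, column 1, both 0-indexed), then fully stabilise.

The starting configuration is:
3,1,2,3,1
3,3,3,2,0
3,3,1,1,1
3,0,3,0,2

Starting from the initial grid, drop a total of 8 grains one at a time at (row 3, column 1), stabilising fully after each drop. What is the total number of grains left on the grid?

gen 0: 3,1,2,3,1
3,3,3,2,0
3,3,1,1,1
3,0,3,0,2
gen 1: 3,1,2,3,1
3,3,3,2,0
3,3,1,1,1
3,1,3,0,2
gen 2: 3,1,2,3,1
3,3,3,2,0
3,3,1,1,1
3,2,3,0,2
gen 3: 3,1,2,3,1
3,3,3,2,0
3,3,1,1,1
3,3,3,0,2
gen 4: 0,3,3,3,1
2,2,1,3,0
2,3,0,2,1
1,3,1,1,2
gen 5: 0,3,3,3,1
2,3,1,3,0
3,0,1,2,1
2,1,2,1,2
gen 6: 0,3,3,3,1
2,3,1,3,0
3,0,1,2,1
2,2,2,1,2
gen 7: 0,3,3,3,1
2,3,1,3,0
3,0,1,2,1
2,3,2,1,2
gen 8: 0,3,3,3,1
2,3,1,3,0
3,1,1,2,1
3,0,3,1,2

36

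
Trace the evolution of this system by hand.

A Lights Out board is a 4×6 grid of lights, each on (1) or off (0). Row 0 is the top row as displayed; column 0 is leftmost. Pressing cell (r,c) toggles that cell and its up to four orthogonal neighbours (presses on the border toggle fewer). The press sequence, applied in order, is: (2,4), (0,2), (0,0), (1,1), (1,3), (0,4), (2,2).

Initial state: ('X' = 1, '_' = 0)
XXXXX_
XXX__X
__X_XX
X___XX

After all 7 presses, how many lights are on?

10

0) XXXXX_
XXX__X
__X_XX
X___XX
1) XXXXX_
XXX_XX
__XX__
X____X
2) X___X_
XX__XX
__XX__
X____X
3) _X__X_
_X__XX
__XX__
X____X
4) ____X_
X_X_XX
_XXX__
X____X
5) ___XX_
X__X_X
_XX___
X____X
6) _____X
X__XXX
_XX___
X____X
7) _____X
X_XXXX
___X__
X_X__X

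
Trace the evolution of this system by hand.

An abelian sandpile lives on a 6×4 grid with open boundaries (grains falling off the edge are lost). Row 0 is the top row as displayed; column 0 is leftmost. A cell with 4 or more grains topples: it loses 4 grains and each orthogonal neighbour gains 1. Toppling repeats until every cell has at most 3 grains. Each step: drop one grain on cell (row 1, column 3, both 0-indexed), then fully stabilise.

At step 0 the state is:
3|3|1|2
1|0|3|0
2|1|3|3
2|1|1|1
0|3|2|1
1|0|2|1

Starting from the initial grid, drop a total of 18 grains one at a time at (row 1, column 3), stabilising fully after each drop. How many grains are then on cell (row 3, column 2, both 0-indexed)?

0) 3|3|1|2
1|0|3|0
2|1|3|3
2|1|1|1
0|3|2|1
1|0|2|1
1) 3|3|1|2
1|0|3|1
2|1|3|3
2|1|1|1
0|3|2|1
1|0|2|1
2) 3|3|1|2
1|0|3|2
2|1|3|3
2|1|1|1
0|3|2|1
1|0|2|1
3) 3|3|1|2
1|0|3|3
2|1|3|3
2|1|1|1
0|3|2|1
1|0|2|1
4) 3|3|2|3
1|1|1|2
2|2|1|1
2|1|2|2
0|3|2|1
1|0|2|1
5) 3|3|2|3
1|1|1|3
2|2|1|1
2|1|2|2
0|3|2|1
1|0|2|1
6) 3|3|3|0
1|1|2|1
2|2|1|2
2|1|2|2
0|3|2|1
1|0|2|1
7) 3|3|3|0
1|1|2|2
2|2|1|2
2|1|2|2
0|3|2|1
1|0|2|1
8) 3|3|3|0
1|1|2|3
2|2|1|2
2|1|2|2
0|3|2|1
1|0|2|1
9) 3|3|3|1
1|1|3|0
2|2|1|3
2|1|2|2
0|3|2|1
1|0|2|1
10) 3|3|3|1
1|1|3|1
2|2|1|3
2|1|2|2
0|3|2|1
1|0|2|1
11) 3|3|3|1
1|1|3|2
2|2|1|3
2|1|2|2
0|3|2|1
1|0|2|1
12) 3|3|3|1
1|1|3|3
2|2|1|3
2|1|2|2
0|3|2|1
1|0|2|1
13) 0|1|1|3
2|3|1|2
2|2|3|0
2|1|2|3
0|3|2|1
1|0|2|1
14) 0|1|1|3
2|3|1|3
2|2|3|0
2|1|2|3
0|3|2|1
1|0|2|1
15) 0|1|2|0
2|3|2|1
2|2|3|1
2|1|2|3
0|3|2|1
1|0|2|1
16) 0|1|2|0
2|3|2|2
2|2|3|1
2|1|2|3
0|3|2|1
1|0|2|1
17) 0|1|2|0
2|3|2|3
2|2|3|1
2|1|2|3
0|3|2|1
1|0|2|1
18) 0|1|2|1
2|3|3|0
2|2|3|2
2|1|2|3
0|3|2|1
1|0|2|1

2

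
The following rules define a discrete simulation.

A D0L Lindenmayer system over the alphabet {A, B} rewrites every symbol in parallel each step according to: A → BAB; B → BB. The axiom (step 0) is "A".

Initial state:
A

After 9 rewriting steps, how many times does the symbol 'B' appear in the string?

1022

0) A
1) BAB
2) BBBABBB
3) BBBBBBBABBBBBBB
4) BBBBBBBBBBBBBBBABBBBBBBBBBBBBBB
5) BBBBBBBBBBBBBBBBBBBBBBBBBBBBBBBABBBBBBBBBBBBBBBBBBBBBBBBBBBBBBB
6) BBBBBBBBBBBBBBBBBBBBBBBBBBBBBBBBBBBBBBBBBBBBBBBBBBBBBBBBBB…BBBBBBBBBBBBBBBBBBBBBBBBBBBBBBBBBBBBBBBBBBBBBBBBBBBBBBBBBB  (len 127)
7) BBBBBBBBBBBBBBBBBBBBBBBBBBBBBBBBBBBBBBBBBBBBBBBBBBBBBBBBBB…BBBBBBBBBBBBBBBBBBBBBBBBBBBBBBBBBBBBBBBBBBBBBBBBBBBBBBBBBB  (len 255)
8) BBBBBBBBBBBBBBBBBBBBBBBBBBBBBBBBBBBBBBBBBBBBBBBBBBBBBBBBBB…BBBBBBBBBBBBBBBBBBBBBBBBBBBBBBBBBBBBBBBBBBBBBBBBBBBBBBBBBB  (len 511)
9) BBBBBBBBBBBBBBBBBBBBBBBBBBBBBBBBBBBBBBBBBBBBBBBBBBBBBBBBBB…BBBBBBBBBBBBBBBBBBBBBBBBBBBBBBBBBBBBBBBBBBBBBBBBBBBBBBBBBB  (len 1023)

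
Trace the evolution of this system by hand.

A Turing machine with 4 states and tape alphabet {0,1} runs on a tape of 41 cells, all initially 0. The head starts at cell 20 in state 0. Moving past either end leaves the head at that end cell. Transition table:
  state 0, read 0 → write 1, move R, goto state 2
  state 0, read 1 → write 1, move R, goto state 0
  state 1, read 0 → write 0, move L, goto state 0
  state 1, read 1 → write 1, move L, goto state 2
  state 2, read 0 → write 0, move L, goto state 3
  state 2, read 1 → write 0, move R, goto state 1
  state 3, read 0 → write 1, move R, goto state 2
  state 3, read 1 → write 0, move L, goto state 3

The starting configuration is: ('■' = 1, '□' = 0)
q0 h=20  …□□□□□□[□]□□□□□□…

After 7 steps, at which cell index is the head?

19

k=0  q0 h=20  …□□□□□□[□]□□□□□□…
k=1  q2 h=21  …□□□□□■[□]□□□□□□…
k=2  q3 h=20  …□□□□□□[■]□□□□□□…
k=3  q3 h=19  …□□□□□□[□]□□□□□□…
k=4  q2 h=20  …□□□□□■[□]□□□□□□…
k=5  q3 h=19  …□□□□□□[■]□□□□□□…
k=6  q3 h=18  …□□□□□□[□]□□□□□□…
k=7  q2 h=19  …□□□□□■[□]□□□□□□…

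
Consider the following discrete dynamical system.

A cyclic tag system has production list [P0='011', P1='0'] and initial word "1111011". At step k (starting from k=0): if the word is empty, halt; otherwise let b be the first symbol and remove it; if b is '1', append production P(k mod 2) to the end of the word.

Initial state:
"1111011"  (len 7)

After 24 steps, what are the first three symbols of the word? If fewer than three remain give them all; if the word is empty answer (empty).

110

0) "1111011"  (len 7)
1) "111011011"  (len 9)
2) "110110110"  (len 9)
3) "10110110011"  (len 11)
4) "01101100110"  (len 11)
5) "1101100110"  (len 10)
6) "1011001100"  (len 10)
7) "011001100011"  (len 12)
8) "11001100011"  (len 11)
9) "1001100011011"  (len 13)
10) "0011000110110"  (len 13)
11) "011000110110"  (len 12)
12) "11000110110"  (len 11)
13) "1000110110011"  (len 13)
14) "0001101100110"  (len 13)
15) "001101100110"  (len 12)
16) "01101100110"  (len 11)
17) "1101100110"  (len 10)
18) "1011001100"  (len 10)
19) "011001100011"  (len 12)
20) "11001100011"  (len 11)
21) "1001100011011"  (len 13)
22) "0011000110110"  (len 13)
23) "011000110110"  (len 12)
24) "11000110110"  (len 11)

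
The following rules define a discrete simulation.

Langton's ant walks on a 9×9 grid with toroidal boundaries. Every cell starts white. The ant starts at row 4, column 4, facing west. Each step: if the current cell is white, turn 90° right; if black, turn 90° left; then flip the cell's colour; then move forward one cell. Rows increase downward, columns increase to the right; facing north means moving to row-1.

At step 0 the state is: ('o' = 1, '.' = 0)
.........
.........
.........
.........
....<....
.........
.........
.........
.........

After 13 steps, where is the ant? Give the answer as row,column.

t=0: .........
.........
.........
.........
....<....
.........
.........
.........
.........
t=1: .........
.........
.........
....^....
....o....
.........
.........
.........
.........
t=2: .........
.........
.........
....o>...
....o....
.........
.........
.........
.........
t=3: .........
.........
.........
....oo...
....ov...
.........
.........
.........
.........
t=4: .........
.........
.........
....oo...
....<o...
.........
.........
.........
.........
t=5: .........
.........
.........
....oo...
.....o...
....v....
.........
.........
.........
t=6: .........
.........
.........
....oo...
.....o...
...<o....
.........
.........
.........
t=7: .........
.........
.........
....oo...
...^.o...
...oo....
.........
.........
.........
t=8: .........
.........
.........
....oo...
...o>o...
...oo....
.........
.........
.........
t=9: .........
.........
.........
....oo...
...ooo...
...ov....
.........
.........
.........
t=10: .........
.........
.........
....oo...
...ooo...
...o.>...
.........
.........
.........
t=11: .........
.........
.........
....oo...
...ooo...
...o.o...
.....v...
.........
.........
t=12: .........
.........
.........
....oo...
...ooo...
...o.o...
....<o...
.........
.........
t=13: .........
.........
.........
....oo...
...ooo...
...o^o...
....oo...
.........
.........

5,4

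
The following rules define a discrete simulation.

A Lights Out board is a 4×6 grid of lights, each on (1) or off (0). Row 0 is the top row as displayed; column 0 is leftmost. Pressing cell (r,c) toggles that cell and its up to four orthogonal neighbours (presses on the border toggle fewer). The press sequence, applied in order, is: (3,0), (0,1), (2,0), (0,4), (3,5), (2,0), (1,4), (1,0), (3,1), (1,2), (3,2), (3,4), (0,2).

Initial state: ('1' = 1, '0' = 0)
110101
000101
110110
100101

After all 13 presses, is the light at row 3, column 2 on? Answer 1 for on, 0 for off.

t=0: 110101
000101
110110
100101
t=1: 110101
000101
010110
010101
t=2: 001101
010101
010110
010101
t=3: 001101
110101
100110
110101
t=4: 001010
110111
100110
110101
t=5: 001010
110111
100111
110110
t=6: 001010
010111
010111
010110
t=7: 001000
010000
010101
010110
t=8: 101000
100000
110101
010110
t=9: 101000
100000
100101
101110
t=10: 100000
111100
101101
101110
t=11: 100000
111100
100101
110010
t=12: 100000
111100
100111
110101
t=13: 111100
110100
100111
110101

0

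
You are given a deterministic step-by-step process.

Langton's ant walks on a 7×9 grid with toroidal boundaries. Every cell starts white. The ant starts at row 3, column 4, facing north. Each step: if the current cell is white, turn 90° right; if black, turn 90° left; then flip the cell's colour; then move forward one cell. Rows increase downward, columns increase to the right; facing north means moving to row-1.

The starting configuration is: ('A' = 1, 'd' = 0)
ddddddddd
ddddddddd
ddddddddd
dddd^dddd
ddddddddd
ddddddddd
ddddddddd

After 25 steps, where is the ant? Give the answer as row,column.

5,3

step 0: ddddddddd
ddddddddd
ddddddddd
dddd^dddd
ddddddddd
ddddddddd
ddddddddd
step 1: ddddddddd
ddddddddd
ddddddddd
ddddA>ddd
ddddddddd
ddddddddd
ddddddddd
step 2: ddddddddd
ddddddddd
ddddddddd
ddddAAddd
dddddvddd
ddddddddd
ddddddddd
step 3: ddddddddd
ddddddddd
ddddddddd
ddddAAddd
dddd<Addd
ddddddddd
ddddddddd
step 4: ddddddddd
ddddddddd
ddddddddd
dddd^Addd
ddddAAddd
ddddddddd
ddddddddd
step 5: ddddddddd
ddddddddd
ddddddddd
ddd<dAddd
ddddAAddd
ddddddddd
ddddddddd
step 6: ddddddddd
ddddddddd
ddd^ddddd
dddAdAddd
ddddAAddd
ddddddddd
ddddddddd
step 7: ddddddddd
ddddddddd
dddA>dddd
dddAdAddd
ddddAAddd
ddddddddd
ddddddddd
step 8: ddddddddd
ddddddddd
dddAAdddd
dddAvAddd
ddddAAddd
ddddddddd
ddddddddd
step 9: ddddddddd
ddddddddd
dddAAdddd
ddd<AAddd
ddddAAddd
ddddddddd
ddddddddd
step 10: ddddddddd
ddddddddd
dddAAdddd
ddddAAddd
dddvAAddd
ddddddddd
ddddddddd
step 11: ddddddddd
ddddddddd
dddAAdddd
ddddAAddd
dd<AAAddd
ddddddddd
ddddddddd
step 12: ddddddddd
ddddddddd
dddAAdddd
dd^dAAddd
ddAAAAddd
ddddddddd
ddddddddd
step 13: ddddddddd
ddddddddd
dddAAdddd
ddA>AAddd
ddAAAAddd
ddddddddd
ddddddddd
step 14: ddddddddd
ddddddddd
dddAAdddd
ddAAAAddd
ddAvAAddd
ddddddddd
ddddddddd
step 15: ddddddddd
ddddddddd
dddAAdddd
ddAAAAddd
ddAd>Addd
ddddddddd
ddddddddd
step 16: ddddddddd
ddddddddd
dddAAdddd
ddAA^Addd
ddAddAddd
ddddddddd
ddddddddd
step 17: ddddddddd
ddddddddd
dddAAdddd
ddA<dAddd
ddAddAddd
ddddddddd
ddddddddd
step 18: ddddddddd
ddddddddd
dddAAdddd
ddAddAddd
ddAvdAddd
ddddddddd
ddddddddd
step 19: ddddddddd
ddddddddd
dddAAdddd
ddAddAddd
dd<AdAddd
ddddddddd
ddddddddd
step 20: ddddddddd
ddddddddd
dddAAdddd
ddAddAddd
dddAdAddd
ddvdddddd
ddddddddd
step 21: ddddddddd
ddddddddd
dddAAdddd
ddAddAddd
dddAdAddd
d<Adddddd
ddddddddd
step 22: ddddddddd
ddddddddd
dddAAdddd
ddAddAddd
d^dAdAddd
dAAdddddd
ddddddddd
step 23: ddddddddd
ddddddddd
dddAAdddd
ddAddAddd
dA>AdAddd
dAAdddddd
ddddddddd
step 24: ddddddddd
ddddddddd
dddAAdddd
ddAddAddd
dAAAdAddd
dAvdddddd
ddddddddd
step 25: ddddddddd
ddddddddd
dddAAdddd
ddAddAddd
dAAAdAddd
dAd>ddddd
ddddddddd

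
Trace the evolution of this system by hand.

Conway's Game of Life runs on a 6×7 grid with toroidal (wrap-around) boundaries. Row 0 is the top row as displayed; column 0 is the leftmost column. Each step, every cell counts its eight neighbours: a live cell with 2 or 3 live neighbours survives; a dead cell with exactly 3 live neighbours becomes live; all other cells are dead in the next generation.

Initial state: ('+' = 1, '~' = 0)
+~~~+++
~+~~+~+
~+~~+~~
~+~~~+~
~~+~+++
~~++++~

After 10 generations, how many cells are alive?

36

gen 0: +~~~+++
~+~~+~+
~+~~+~~
~+~~~+~
~~+~+++
~~++++~
gen 1: +++~~~~
~+~++~+
~++~+~~
++++~~+
~++~~~+
+++~~~~
gen 2: ~~~~~~+
~~~~++~
~~~~+~+
~~~~~++
~~~~~~+
~~~+~~+
gen 3: ~~~~+~+
~~~~+~+
~~~~+~+
+~~~~~+
+~~~~~+
+~~~~++
gen 4: ~~~~+~~
+~~++~+
~~~~~~+
~~~~~~~
~+~~~~~
~~~~~~~
gen 5: ~~~+++~
+~~++~+
+~~~~++
~~~~~~~
~~~~~~~
~~~~~~~
gen 6: ~~~+~++
+~~+~~~
+~~~++~
~~~~~~+
~~~~~~~
~~~~+~~
gen 7: ~~~+~++
+~~+~~~
+~~~++~
~~~~~++
~~~~~~~
~~~~++~
gen 8: ~~~+~++
+~~+~~~
+~~~++~
~~~~+++
~~~~+~+
~~~~+++
gen 9: +~~+~~~
+~~+~~~
+~~+~~~
+~~+~~~
+~~+~~~
+~~+~~~
gen 10: +++++~+
+++++~+
+++++~+
+++++~+
+++++~+
+++++~+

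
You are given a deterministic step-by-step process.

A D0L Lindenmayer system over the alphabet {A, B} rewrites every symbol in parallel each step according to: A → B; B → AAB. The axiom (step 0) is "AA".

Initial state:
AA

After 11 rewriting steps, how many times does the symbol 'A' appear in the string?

1364

k=0  AA
k=1  BB
k=2  AABAAB
k=3  BBAABBBAAB
k=4  AABAABBBAABAABAABBBAAB
k=5  BBAABBBAABAABAABBBAABBBAABBBAABAABAABBBAAB
k=6  AABAABBBAABAABAABBBAABBBAABBBAABAABAABBBAABAABAABBBAABAABAABBBAABBBAABBBAABAABAABBBAAB
k=7  BBAABBBAABAABAABBBAABBBAABBBAABAABAABBBAABAABAABBBAABAABAA…BAABAABAABBBAABAABAABBBAABAABAABBBAABBBAABBBAABAABAABBBAAB  (len 170)
k=8  AABAABBBAABAABAABBBAABBBAABBBAABAABAABBBAABAABAABBBAABAABA…BAABAABAABBBAABAABAABBBAABAABAABBBAABBBAABBBAABAABAABBBAAB  (len 342)
k=9  BBAABBBAABAABAABBBAABBBAABBBAABAABAABBBAABAABAABBBAABAABAA…BAABAABAABBBAABAABAABBBAABAABAABBBAABBBAABBBAABAABAABBBAAB  (len 682)
k=10  AABAABBBAABAABAABBBAABBBAABBBAABAABAABBBAABAABAABBBAABAABA…BAABAABAABBBAABAABAABBBAABAABAABBBAABBBAABBBAABAABAABBBAAB  (len 1366)
k=11  BBAABBBAABAABAABBBAABBBAABBBAABAABAABBBAABAABAABBBAABAABAA…BAABAABAABBBAABAABAABBBAABAABAABBBAABBBAABBBAABAABAABBBAAB  (len 2730)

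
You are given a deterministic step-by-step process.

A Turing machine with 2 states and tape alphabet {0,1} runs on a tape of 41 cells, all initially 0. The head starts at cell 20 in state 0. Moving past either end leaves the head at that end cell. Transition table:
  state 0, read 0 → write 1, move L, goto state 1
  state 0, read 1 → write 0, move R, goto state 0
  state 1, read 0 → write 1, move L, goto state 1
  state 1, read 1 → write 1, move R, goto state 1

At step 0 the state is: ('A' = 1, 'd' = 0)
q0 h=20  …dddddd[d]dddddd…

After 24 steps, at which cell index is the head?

t=0: q0 h=20  …dddddd[d]dddddd…
t=1: q1 h=19  …dddddd[d]Addddd…
t=2: q1 h=18  …dddddd[d]AAdddd…
t=3: q1 h=17  …dddddd[d]AAAddd…
t=4: q1 h=16  …dddddd[d]AAAAdd…
t=5: q1 h=15  …dddddd[d]AAAAAd…
t=6: q1 h=14  …dddddd[d]AAAAAA…
t=7: q1 h=13  …dddddd[d]AAAAAA…
t=8: q1 h=12  …dddddd[d]AAAAAA…
t=9: q1 h=11  …dddddd[d]AAAAAA…
t=10: q1 h=10  …dddddd[d]AAAAAA…
t=11: q1 h= 9  …dddddd[d]AAAAAA…
t=12: q1 h= 8  …dddddd[d]AAAAAA…
t=13: q1 h= 7  …dddddd[d]AAAAAA…
t=14: q1 h= 6  |dddddd[d]AAAAAA…
t=15: q1 h= 5  |ddddd[d]AAAAAA…
t=16: q1 h= 4  |dddd[d]AAAAAA…
t=17: q1 h= 3  |ddd[d]AAAAAA…
t=18: q1 h= 2  |dd[d]AAAAAA…
t=19: q1 h= 1  |d[d]AAAAAA…
t=20: q1 h= 0  |[d]AAAAAA…
t=21: q1 h= 0  |[A]AAAAAA…
t=22: q1 h= 1  |A[A]AAAAAA…
t=23: q1 h= 2  |AA[A]AAAAAA…
t=24: q1 h= 3  |AAA[A]AAAAAA…

3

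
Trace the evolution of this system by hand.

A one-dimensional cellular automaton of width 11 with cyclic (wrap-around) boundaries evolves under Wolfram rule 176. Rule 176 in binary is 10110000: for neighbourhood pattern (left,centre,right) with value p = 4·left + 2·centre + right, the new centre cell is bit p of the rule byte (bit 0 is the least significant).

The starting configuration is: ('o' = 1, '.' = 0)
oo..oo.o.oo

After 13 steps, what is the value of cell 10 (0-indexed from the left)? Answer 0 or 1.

k=0  oo..oo.o.oo
k=1  o.o...o.o.o
k=2  .o.o...o.o.
k=3  ..o.o...o.o
k=4  o..o.o...o.
k=5  .o..o.o...o
k=6  o.o..o.o...
k=7  .o.o..o.o..
k=8  ..o.o..o.o.
k=9  ...o.o..o.o
k=10  o...o.o..o.
k=11  .o...o.o..o
k=12  o.o...o.o..
k=13  .o.o...o.o.

0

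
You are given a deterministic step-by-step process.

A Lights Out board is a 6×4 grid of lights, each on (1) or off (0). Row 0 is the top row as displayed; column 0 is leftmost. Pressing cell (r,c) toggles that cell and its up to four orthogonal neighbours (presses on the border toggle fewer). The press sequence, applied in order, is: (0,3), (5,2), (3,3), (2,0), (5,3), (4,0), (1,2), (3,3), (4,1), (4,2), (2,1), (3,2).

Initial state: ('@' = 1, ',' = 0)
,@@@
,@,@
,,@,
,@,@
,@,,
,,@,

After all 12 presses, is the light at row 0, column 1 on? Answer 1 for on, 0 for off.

[0] ,@@@
,@,@
,,@,
,@,@
,@,,
,,@,
[1] ,@,,
,@,,
,,@,
,@,@
,@,,
,,@,
[2] ,@,,
,@,,
,,@,
,@,@
,@@,
,@,@
[3] ,@,,
,@,,
,,@@
,@@,
,@@@
,@,@
[4] ,@,,
@@,,
@@@@
@@@,
,@@@
,@,@
[5] ,@,,
@@,,
@@@@
@@@,
,@@,
,@@,
[6] ,@,,
@@,,
@@@@
,@@,
@,@,
@@@,
[7] ,@@,
@,@@
@@,@
,@@,
@,@,
@@@,
[8] ,@@,
@,@@
@@,,
,@,@
@,@@
@@@,
[9] ,@@,
@,@@
@@,,
,,,@
,@,@
@,@,
[10] ,@@,
@,@@
@@,,
,,@@
,,@,
@,,,
[11] ,@@,
@@@@
,,@,
,@@@
,,@,
@,,,
[12] ,@@,
@@@@
,,,,
,,,,
,,,,
@,,,

1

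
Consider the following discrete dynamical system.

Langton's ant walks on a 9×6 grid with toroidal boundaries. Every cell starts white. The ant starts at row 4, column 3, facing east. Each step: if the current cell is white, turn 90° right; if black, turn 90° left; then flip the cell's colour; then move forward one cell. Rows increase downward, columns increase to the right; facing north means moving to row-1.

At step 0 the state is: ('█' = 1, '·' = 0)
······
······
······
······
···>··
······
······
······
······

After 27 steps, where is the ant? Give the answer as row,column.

2,0

k=0  ······
······
······
······
···>··
······
······
······
······
k=1  ······
······
······
······
···█··
···v··
······
······
······
k=2  ······
······
······
······
···█··
··<█··
······
······
······
k=3  ······
······
······
······
··^█··
··██··
······
······
······
k=4  ······
······
······
······
··█>··
··██··
······
······
······
k=5  ······
······
······
···^··
··█···
··██··
······
······
······
k=6  ······
······
······
···█>·
··█···
··██··
······
······
······
k=7  ······
······
······
···██·
··█·v·
··██··
······
······
······
k=8  ······
······
······
···██·
··█<█·
··██··
······
······
······
k=9  ······
······
······
···^█·
··███·
··██··
······
······
······
k=10  ······
······
······
··<·█·
··███·
··██··
······
······
······
k=11  ······
······
··^···
··█·█·
··███·
··██··
······
······
······
k=12  ······
······
··█>··
··█·█·
··███·
··██··
······
······
······
k=13  ······
······
··██··
··█v█·
··███·
··██··
······
······
······
k=14  ······
······
··██··
··<██·
··███·
··██··
······
······
······
k=15  ······
······
··██··
···██·
··v██·
··██··
······
······
······
k=16  ······
······
··██··
···██·
···>█·
··██··
······
······
······
k=17  ······
······
··██··
···^█·
····█·
··██··
······
······
······
k=18  ······
······
··██··
··<·█·
····█·
··██··
······
······
······
k=19  ······
······
··^█··
··█·█·
····█·
··██··
······
······
······
k=20  ······
······
·<·█··
··█·█·
····█·
··██··
······
······
······
k=21  ······
·^····
·█·█··
··█·█·
····█·
··██··
······
······
······
k=22  ······
·█>···
·█·█··
··█·█·
····█·
··██··
······
······
······
k=23  ······
·██···
·█v█··
··█·█·
····█·
··██··
······
······
······
k=24  ······
·██···
·<██··
··█·█·
····█·
··██··
······
······
······
k=25  ······
·██···
··██··
·v█·█·
····█·
··██··
······
······
······
k=26  ······
·██···
··██··
<██·█·
····█·
··██··
······
······
······
k=27  ······
·██···
^·██··
███·█·
····█·
··██··
······
······
······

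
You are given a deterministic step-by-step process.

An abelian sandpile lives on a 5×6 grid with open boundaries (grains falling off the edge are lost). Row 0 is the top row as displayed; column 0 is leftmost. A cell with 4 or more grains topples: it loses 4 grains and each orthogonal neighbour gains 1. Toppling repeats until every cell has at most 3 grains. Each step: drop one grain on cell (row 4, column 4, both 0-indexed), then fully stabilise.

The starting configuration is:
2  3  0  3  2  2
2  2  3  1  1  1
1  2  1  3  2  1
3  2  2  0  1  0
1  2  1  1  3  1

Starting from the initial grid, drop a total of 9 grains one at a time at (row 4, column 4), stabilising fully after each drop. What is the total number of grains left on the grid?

52

k=0  2  3  0  3  2  2
2  2  3  1  1  1
1  2  1  3  2  1
3  2  2  0  1  0
1  2  1  1  3  1
k=1  2  3  0  3  2  2
2  2  3  1  1  1
1  2  1  3  2  1
3  2  2  0  2  0
1  2  1  2  0  2
k=2  2  3  0  3  2  2
2  2  3  1  1  1
1  2  1  3  2  1
3  2  2  0  2  0
1  2  1  2  1  2
k=3  2  3  0  3  2  2
2  2  3  1  1  1
1  2  1  3  2  1
3  2  2  0  2  0
1  2  1  2  2  2
k=4  2  3  0  3  2  2
2  2  3  1  1  1
1  2  1  3  2  1
3  2  2  0  2  0
1  2  1  2  3  2
k=5  2  3  0  3  2  2
2  2  3  1  1  1
1  2  1  3  2  1
3  2  2  0  3  0
1  2  1  3  0  3
k=6  2  3  0  3  2  2
2  2  3  1  1  1
1  2  1  3  2  1
3  2  2  0  3  0
1  2  1  3  1  3
k=7  2  3  0  3  2  2
2  2  3  1  1  1
1  2  1  3  2  1
3  2  2  0  3  0
1  2  1  3  2  3
k=8  2  3  0  3  2  2
2  2  3  1  1  1
1  2  1  3  2  1
3  2  2  0  3  0
1  2  1  3  3  3
k=9  2  3  0  3  2  2
2  2  3  1  1  1
1  2  1  3  3  1
3  2  2  2  0  2
1  2  2  0  3  0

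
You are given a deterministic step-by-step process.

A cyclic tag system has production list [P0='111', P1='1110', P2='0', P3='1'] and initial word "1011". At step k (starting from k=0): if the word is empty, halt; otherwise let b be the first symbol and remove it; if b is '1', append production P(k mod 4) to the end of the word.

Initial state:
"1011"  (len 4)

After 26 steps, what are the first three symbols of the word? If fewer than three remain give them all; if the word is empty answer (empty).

k=0  "1011"  (len 4)
k=1  "011111"  (len 6)
k=2  "11111"  (len 5)
k=3  "11110"  (len 5)
k=4  "11101"  (len 5)
k=5  "1101111"  (len 7)
k=6  "1011111110"  (len 10)
k=7  "0111111100"  (len 10)
k=8  "111111100"  (len 9)
k=9  "11111100111"  (len 11)
k=10  "11111001111110"  (len 14)
k=11  "11110011111100"  (len 14)
k=12  "11100111111001"  (len 14)
k=13  "1100111111001111"  (len 16)
k=14  "1001111110011111110"  (len 19)
k=15  "0011111100111111100"  (len 19)
k=16  "011111100111111100"  (len 18)
k=17  "11111100111111100"  (len 17)
k=18  "11111001111111001110"  (len 20)
k=19  "11110011111110011100"  (len 20)
k=20  "11100111111100111001"  (len 20)
k=21  "1100111111100111001111"  (len 22)
k=22  "1001111111001110011111110"  (len 25)
k=23  "0011111110011100111111100"  (len 25)
k=24  "011111110011100111111100"  (len 24)
k=25  "11111110011100111111100"  (len 23)
k=26  "11111100111001111111001110"  (len 26)

111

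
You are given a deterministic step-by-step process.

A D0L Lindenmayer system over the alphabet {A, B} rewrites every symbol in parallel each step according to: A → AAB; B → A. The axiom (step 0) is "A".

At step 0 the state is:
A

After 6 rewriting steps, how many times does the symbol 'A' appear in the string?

0) A
1) AAB
2) AABAABA
3) AABAABAAABAABAAAB
4) AABAABAAABAABAAABAABAABAAABAABAAABAABAABA
5) AABAABAAABAABAAABAABAABAAABAABAAABAABAABAAABAABAAABAABAAABAABAABAAABAABAAABAABAABAAABAABAAABAABAAAB
6) AABAABAAABAABAAABAABAABAAABAABAAABAABAABAAABAABAAABAABAAAB…AABAABAAABAABAAABAABAABAAABAABAAABAABAABAAABAABAAABAABAABA  (len 239)

169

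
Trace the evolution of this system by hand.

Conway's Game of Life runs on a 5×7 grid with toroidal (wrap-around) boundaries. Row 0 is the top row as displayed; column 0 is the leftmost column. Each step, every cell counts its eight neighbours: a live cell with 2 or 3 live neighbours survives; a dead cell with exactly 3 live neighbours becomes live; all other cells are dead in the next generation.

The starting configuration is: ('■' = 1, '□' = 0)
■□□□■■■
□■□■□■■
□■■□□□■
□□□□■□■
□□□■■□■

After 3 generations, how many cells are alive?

12

0) ■□□□■■■
□■□■□■■
□■■□□□■
□□□□■□■
□□□■■□■
1) □□■□□□□
□■□■□□□
□■■■■□■
□□■□■□■
□□□■□□□
2) □□■■□□□
■■□□■□□
□■□□■□□
■■□□■□□
□□■■□□□
3) □□□□■□□
■■□□■□□
□□■■■■□
■■□□■□□
□□□□■□□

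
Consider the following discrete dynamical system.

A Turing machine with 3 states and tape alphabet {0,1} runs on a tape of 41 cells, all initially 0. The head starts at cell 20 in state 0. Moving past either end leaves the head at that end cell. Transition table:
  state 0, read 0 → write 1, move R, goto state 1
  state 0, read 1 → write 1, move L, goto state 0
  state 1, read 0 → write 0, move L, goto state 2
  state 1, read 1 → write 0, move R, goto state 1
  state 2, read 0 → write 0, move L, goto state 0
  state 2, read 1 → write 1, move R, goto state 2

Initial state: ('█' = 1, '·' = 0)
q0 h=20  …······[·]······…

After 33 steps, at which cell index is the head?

15

k=0  q0 h=20  …······[·]······…
k=1  q1 h=21  …·····█[·]······…
k=2  q2 h=20  …······[█]······…
k=3  q2 h=21  …·····█[·]······…
k=4  q0 h=20  …······[█]······…
k=5  q0 h=19  …······[·]█·····…
k=6  q1 h=20  …·····█[█]······…
k=7  q1 h=21  …····█·[·]······…
k=8  q2 h=20  …·····█[·]······…
k=9  q0 h=19  …······[█]······…
k=10  q0 h=18  …······[·]█·····…
k=11  q1 h=19  …·····█[█]······…
k=12  q1 h=20  …····█·[·]······…
k=13  q2 h=19  …·····█[·]······…
k=14  q0 h=18  …······[█]······…
k=15  q0 h=17  …······[·]█·····…
k=16  q1 h=18  …·····█[█]······…
k=17  q1 h=19  …····█·[·]······…
k=18  q2 h=18  …·····█[·]······…
k=19  q0 h=17  …······[█]······…
k=20  q0 h=16  …······[·]█·····…
k=21  q1 h=17  …·····█[█]······…
k=22  q1 h=18  …····█·[·]······…
k=23  q2 h=17  …·····█[·]······…
k=24  q0 h=16  …······[█]······…
k=25  q0 h=15  …······[·]█·····…
k=26  q1 h=16  …·····█[█]······…
k=27  q1 h=17  …····█·[·]······…
k=28  q2 h=16  …·····█[·]······…
k=29  q0 h=15  …······[█]······…
k=30  q0 h=14  …······[·]█·····…
k=31  q1 h=15  …·····█[█]······…
k=32  q1 h=16  …····█·[·]······…
k=33  q2 h=15  …·····█[·]······…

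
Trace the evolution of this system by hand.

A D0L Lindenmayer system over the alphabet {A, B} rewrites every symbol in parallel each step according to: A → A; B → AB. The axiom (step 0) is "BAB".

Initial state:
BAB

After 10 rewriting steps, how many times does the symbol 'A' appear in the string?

k=0  BAB
k=1  ABAAB
k=2  AABAAAB
k=3  AAABAAAAB
k=4  AAAABAAAAAB
k=5  AAAAABAAAAAAB
k=6  AAAAAABAAAAAAAB
k=7  AAAAAAABAAAAAAAAB
k=8  AAAAAAAABAAAAAAAAAB
k=9  AAAAAAAAABAAAAAAAAAAB
k=10  AAAAAAAAAABAAAAAAAAAAAB

21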